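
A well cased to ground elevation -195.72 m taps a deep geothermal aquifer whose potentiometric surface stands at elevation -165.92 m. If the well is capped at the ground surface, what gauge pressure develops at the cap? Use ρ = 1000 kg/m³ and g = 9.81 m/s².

P ≈ 292 kPa

Head above the cap: Δh = -165.92 − (-195.72) = 29.80 m.
P = ρgΔh = 1000 × 9.81 × 29.80 = 292338 Pa ≈ 292 kPa.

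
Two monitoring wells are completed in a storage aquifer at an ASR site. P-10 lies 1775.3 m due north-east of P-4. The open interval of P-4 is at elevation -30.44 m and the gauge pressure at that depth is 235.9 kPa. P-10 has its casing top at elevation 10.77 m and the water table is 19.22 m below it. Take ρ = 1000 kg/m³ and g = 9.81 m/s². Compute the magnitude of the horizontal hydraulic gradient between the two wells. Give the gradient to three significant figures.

i ≈ 0.00116

Pressure head at P-4: ψ = P/(ρg) = 235.9×1000 / (1000 × 9.81) = 24.05 m.
Total head at P-4: h = z + ψ = -30.44 + 24.05 = -6.39 m.
Total head at P-10: h = 10.77 − 19.22 = -8.45 m.
Head difference: h(P-4) − h(P-10) = -6.39 − (-8.45) = 2.06 m.
Hydraulic gradient: i = |Δh| / L = 2.06 / 1775.3 = 0.00116.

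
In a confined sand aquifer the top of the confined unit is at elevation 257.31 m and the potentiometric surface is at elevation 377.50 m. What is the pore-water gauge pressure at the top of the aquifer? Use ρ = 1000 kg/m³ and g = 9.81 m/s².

P ≈ 1180 kPa

Pressure head at the aquifer top: ψ = h − z = 377.50 − 257.31 = 120.19 m.
P = ρgψ = 1000 × 9.81 × 120.19 = 1179064 Pa ≈ 1180 kPa.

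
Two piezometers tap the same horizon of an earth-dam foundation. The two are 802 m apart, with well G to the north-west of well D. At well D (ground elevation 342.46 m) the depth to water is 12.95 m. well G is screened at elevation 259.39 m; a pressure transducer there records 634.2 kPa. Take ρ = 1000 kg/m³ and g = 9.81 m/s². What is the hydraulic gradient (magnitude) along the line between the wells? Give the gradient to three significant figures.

Total head at well D: h = 342.46 − 12.95 = 329.51 m.
Pressure head at well G: ψ = P/(ρg) = 634.2×1000 / (1000 × 9.81) = 64.65 m.
Total head at well G: h = z + ψ = 259.39 + 64.65 = 324.04 m.
Head difference: h(well D) − h(well G) = 329.51 − 324.04 = 5.47 m.
Hydraulic gradient: i = |Δh| / L = 5.47 / 802 = 0.00682.

i ≈ 0.00682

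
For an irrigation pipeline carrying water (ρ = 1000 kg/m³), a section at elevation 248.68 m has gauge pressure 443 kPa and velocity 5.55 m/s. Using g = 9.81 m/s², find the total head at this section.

Pressure head ψ = P/(ρg) = 443×1000 / (1000 × 9.81) = 45.16 m.
Velocity head = v²/(2g) = 5.55² / (2 × 9.81) = 1.570 m.
h = z + ψ + v²/(2g) = 248.68 + 45.16 + 1.570 = 295.41 m.

h ≈ 295.41 m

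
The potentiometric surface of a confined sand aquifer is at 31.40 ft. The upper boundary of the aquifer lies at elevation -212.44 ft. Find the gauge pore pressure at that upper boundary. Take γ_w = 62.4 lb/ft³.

Pressure head at the aquifer top: ψ = h − z = 31.40 − (-212.44) = 243.84 ft.
P = γψ/144 = 62.4 × 243.84 / 144 = 106 psi.

P ≈ 106 psi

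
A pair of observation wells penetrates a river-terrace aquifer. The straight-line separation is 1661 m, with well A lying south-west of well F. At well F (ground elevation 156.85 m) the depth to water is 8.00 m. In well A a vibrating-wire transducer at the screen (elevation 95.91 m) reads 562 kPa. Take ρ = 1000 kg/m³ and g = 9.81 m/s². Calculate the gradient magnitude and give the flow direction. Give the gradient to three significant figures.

i ≈ 0.00262; groundwater flows toward the north-east

Total head at well F: h = 156.85 − 8.00 = 148.85 m.
Pressure head at well A: ψ = P/(ρg) = 562×1000 / (1000 × 9.81) = 57.29 m.
Total head at well A: h = z + ψ = 95.91 + 57.29 = 153.20 m.
Head difference: h(well F) − h(well A) = 148.85 − 153.20 = -4.35 m.
Hydraulic gradient: i = |Δh| / L = 4.35 / 1661 = 0.00262.
Flow is from higher to lower head: from well A toward well F, i.e. toward the north-east.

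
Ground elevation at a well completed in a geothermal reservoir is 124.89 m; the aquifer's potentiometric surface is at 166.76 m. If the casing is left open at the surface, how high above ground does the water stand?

≈ 41.87 m above ground

Water rises to the potentiometric surface, so the rise above ground = 166.76 − 124.89 = 41.87 m.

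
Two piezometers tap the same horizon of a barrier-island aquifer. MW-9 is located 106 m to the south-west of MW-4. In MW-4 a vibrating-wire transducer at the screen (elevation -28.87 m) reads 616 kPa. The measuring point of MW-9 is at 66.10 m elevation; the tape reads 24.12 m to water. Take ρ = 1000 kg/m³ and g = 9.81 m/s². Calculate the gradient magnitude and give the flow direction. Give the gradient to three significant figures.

i ≈ 0.0760; groundwater flows toward the north-east

Pressure head at MW-4: ψ = P/(ρg) = 616×1000 / (1000 × 9.81) = 62.79 m.
Total head at MW-4: h = z + ψ = -28.87 + 62.79 = 33.92 m.
Total head at MW-9: h = 66.10 − 24.12 = 41.98 m.
Head difference: h(MW-4) − h(MW-9) = 33.92 − 41.98 = -8.06 m.
Hydraulic gradient: i = |Δh| / L = 8.06 / 106 = 0.0760.
Flow is from higher to lower head: from MW-9 toward MW-4, i.e. toward the north-east.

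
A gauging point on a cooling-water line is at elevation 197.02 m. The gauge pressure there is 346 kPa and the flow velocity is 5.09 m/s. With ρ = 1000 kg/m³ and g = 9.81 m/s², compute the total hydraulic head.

Pressure head ψ = P/(ρg) = 346×1000 / (1000 × 9.81) = 35.27 m.
Velocity head = v²/(2g) = 5.09² / (2 × 9.81) = 1.320 m.
h = z + ψ + v²/(2g) = 197.02 + 35.27 + 1.320 = 233.61 m.

h ≈ 233.61 m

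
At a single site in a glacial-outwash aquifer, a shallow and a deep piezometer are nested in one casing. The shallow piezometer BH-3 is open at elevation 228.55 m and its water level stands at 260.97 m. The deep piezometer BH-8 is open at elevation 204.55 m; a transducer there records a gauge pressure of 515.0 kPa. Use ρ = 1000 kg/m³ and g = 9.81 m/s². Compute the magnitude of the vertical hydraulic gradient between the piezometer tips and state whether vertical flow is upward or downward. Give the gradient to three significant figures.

Total head at BH-3: h = 260.97 m (water level in the standpipe).
Pressure head at BH-8: ψ = P/(ρg) = 515.0×1000 / (1000 × 9.81) = 52.50 m.
Total head at BH-8: h = z + ψ = 204.55 + 52.50 = 257.05 m.
Δh = h(BH-3) − h(BH-8) = 260.97 − 257.05 = 3.92 m.
Vertical separation Δz = 228.55 − 204.55 = 24.00 m.
|i_v| = |Δh| / Δz = 3.92 / 24.00 = 0.163.
Head is higher in the shallow piezometer, so vertical flow is downward (recharge condition).

|i_v| ≈ 0.163; vertical flow is downward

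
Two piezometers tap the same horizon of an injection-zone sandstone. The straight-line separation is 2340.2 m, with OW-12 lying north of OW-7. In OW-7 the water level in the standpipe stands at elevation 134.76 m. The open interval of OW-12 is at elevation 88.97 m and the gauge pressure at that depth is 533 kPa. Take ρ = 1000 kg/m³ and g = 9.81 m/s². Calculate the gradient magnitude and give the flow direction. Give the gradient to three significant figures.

Total head at OW-7: h = 134.76 m (water level in the piezometer is the total head).
Pressure head at OW-12: ψ = P/(ρg) = 533×1000 / (1000 × 9.81) = 54.33 m.
Total head at OW-12: h = z + ψ = 88.97 + 54.33 = 143.30 m.
Head difference: h(OW-7) − h(OW-12) = 134.76 − 143.30 = -8.54 m.
Hydraulic gradient: i = |Δh| / L = 8.54 / 2340.2 = 0.00365.
Flow is from higher to lower head: from OW-12 toward OW-7, i.e. toward the south.

i ≈ 0.00365; groundwater flows toward the south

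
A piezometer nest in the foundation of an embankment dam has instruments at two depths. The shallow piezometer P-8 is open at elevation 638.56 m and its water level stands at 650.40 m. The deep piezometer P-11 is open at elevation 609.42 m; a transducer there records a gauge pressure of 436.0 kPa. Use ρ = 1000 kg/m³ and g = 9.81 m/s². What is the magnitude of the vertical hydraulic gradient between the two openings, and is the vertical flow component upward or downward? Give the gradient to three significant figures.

Total head at P-8: h = 650.40 m (water level in the standpipe).
Pressure head at P-11: ψ = P/(ρg) = 436.0×1000 / (1000 × 9.81) = 44.44 m.
Total head at P-11: h = z + ψ = 609.42 + 44.44 = 653.86 m.
Δh = h(P-8) − h(P-11) = 650.40 − 653.86 = -3.46 m.
Vertical separation Δz = 638.56 − 609.42 = 29.14 m.
|i_v| = |Δh| / Δz = 3.46 / 29.14 = 0.119.
Head is higher in the deep piezometer, so vertical flow is upward (discharge condition).

|i_v| ≈ 0.119; vertical flow is upward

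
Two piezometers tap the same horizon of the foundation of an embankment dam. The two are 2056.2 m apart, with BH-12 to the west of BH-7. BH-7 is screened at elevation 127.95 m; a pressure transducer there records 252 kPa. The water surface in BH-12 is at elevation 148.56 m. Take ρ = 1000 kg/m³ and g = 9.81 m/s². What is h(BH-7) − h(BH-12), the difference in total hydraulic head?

Δh ≈ 5.08 m

Pressure head at BH-7: ψ = P/(ρg) = 252×1000 / (1000 × 9.81) = 25.69 m.
Total head at BH-7: h = z + ψ = 127.95 + 25.69 = 153.64 m.
Total head at BH-12: h = 148.56 m (water level in the piezometer is the total head).
Head difference: h(BH-7) − h(BH-12) = 153.64 − 148.56 = 5.08 m.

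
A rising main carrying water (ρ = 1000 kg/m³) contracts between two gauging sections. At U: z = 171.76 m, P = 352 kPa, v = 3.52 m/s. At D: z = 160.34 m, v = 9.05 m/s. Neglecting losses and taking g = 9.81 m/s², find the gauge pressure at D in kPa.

Pressure head at U: ψ₁ = P₁/(ρg) = 352×1000 / (1000 × 9.81) = 35.88 m.
Velocity heads: v₁²/2g = 3.52²/19.62 = 0.632 m; v₂²/2g = 9.05²/19.62 = 4.174 m.
Total head H = z₁ + ψ₁ + v₁²/2g = 171.76 + 35.88 + 0.632 = 208.27 m.
ψ₂ = H − z₂ − v₂²/2g = 208.27 − 160.34 − 4.174 = 43.76 m.
P₂ = ρgψ₂ = 1000 × 9.81 × 43.76 ≈ 429 kPa.

P₂ ≈ 429 kPa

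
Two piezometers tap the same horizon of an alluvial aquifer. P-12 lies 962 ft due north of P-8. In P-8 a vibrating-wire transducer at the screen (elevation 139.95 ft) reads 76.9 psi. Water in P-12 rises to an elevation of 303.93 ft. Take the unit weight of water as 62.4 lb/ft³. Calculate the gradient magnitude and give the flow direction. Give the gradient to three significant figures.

Pressure head at P-8: ψ = 144·P/γ = 144 × 76.9 / 62.4 = 177.46 ft.
Total head at P-8: h = z + ψ = 139.95 + 177.46 = 317.41 ft.
Total head at P-12: h = 303.93 ft (water level in the piezometer is the total head).
Head difference: h(P-8) − h(P-12) = 317.41 − 303.93 = 13.48 ft.
Hydraulic gradient: i = |Δh| / L = 13.48 / 962 = 0.0140.
Flow is from higher to lower head: from P-8 toward P-12, i.e. toward the north.

i ≈ 0.0140; groundwater flows toward the north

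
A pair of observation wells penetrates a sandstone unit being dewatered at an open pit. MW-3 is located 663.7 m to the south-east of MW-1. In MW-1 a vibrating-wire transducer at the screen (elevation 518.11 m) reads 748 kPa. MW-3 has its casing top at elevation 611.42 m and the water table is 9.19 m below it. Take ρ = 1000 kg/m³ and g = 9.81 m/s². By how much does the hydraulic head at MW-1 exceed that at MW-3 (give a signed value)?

Pressure head at MW-1: ψ = P/(ρg) = 748×1000 / (1000 × 9.81) = 76.25 m.
Total head at MW-1: h = z + ψ = 518.11 + 76.25 = 594.36 m.
Total head at MW-3: h = 611.42 − 9.19 = 602.23 m.
Head difference: h(MW-1) − h(MW-3) = 594.36 − 602.23 = -7.87 m.

Δh ≈ -7.87 m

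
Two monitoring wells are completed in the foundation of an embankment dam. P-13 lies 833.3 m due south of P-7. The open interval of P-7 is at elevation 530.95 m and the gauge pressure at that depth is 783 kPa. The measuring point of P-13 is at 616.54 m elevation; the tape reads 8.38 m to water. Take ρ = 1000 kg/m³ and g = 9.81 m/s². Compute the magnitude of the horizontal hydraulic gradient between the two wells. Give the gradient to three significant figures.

Pressure head at P-7: ψ = P/(ρg) = 783×1000 / (1000 × 9.81) = 79.82 m.
Total head at P-7: h = z + ψ = 530.95 + 79.82 = 610.77 m.
Total head at P-13: h = 616.54 − 8.38 = 608.16 m.
Head difference: h(P-7) − h(P-13) = 610.77 − 608.16 = 2.61 m.
Hydraulic gradient: i = |Δh| / L = 2.61 / 833.3 = 0.00313.

i ≈ 0.00313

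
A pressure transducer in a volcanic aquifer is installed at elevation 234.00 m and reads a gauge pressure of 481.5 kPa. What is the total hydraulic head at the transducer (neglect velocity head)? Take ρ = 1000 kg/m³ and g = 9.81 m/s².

h ≈ 283.08 m

ψ = P/(ρg) = 481.5×1000 / (1000 × 9.81) = 49.08 m.
h = z + ψ = 234.00 + 49.08 = 283.08 m.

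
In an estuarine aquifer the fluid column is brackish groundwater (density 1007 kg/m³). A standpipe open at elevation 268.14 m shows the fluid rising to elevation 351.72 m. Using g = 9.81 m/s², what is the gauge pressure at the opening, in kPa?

Pressure head ψ = h − z = 351.72 − 268.14 = 83.58 m.
P = ρgψ = 1007 × 9.81 × 83.58 = 825659 Pa ≈ 826 kPa.

P ≈ 826 kPa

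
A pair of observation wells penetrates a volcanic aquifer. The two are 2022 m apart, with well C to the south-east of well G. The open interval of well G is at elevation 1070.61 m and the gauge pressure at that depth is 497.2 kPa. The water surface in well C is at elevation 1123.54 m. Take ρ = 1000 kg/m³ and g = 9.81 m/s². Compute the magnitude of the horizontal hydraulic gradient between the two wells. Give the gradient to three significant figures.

Pressure head at well G: ψ = P/(ρg) = 497.2×1000 / (1000 × 9.81) = 50.68 m.
Total head at well G: h = z + ψ = 1070.61 + 50.68 = 1121.29 m.
Total head at well C: h = 1123.54 m (water level in the piezometer is the total head).
Head difference: h(well G) − h(well C) = 1121.29 − 1123.54 = -2.25 m.
Hydraulic gradient: i = |Δh| / L = 2.25 / 2022 = 0.00111.

i ≈ 0.00111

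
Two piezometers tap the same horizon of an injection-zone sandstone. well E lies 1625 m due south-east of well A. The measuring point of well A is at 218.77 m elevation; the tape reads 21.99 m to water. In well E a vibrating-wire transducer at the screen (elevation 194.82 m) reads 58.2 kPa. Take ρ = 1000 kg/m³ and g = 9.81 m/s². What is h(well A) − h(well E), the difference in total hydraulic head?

Δh ≈ -3.97 m

Total head at well A: h = 218.77 − 21.99 = 196.78 m.
Pressure head at well E: ψ = P/(ρg) = 58.2×1000 / (1000 × 9.81) = 5.93 m.
Total head at well E: h = z + ψ = 194.82 + 5.93 = 200.75 m.
Head difference: h(well A) − h(well E) = 196.78 − 200.75 = -3.97 m.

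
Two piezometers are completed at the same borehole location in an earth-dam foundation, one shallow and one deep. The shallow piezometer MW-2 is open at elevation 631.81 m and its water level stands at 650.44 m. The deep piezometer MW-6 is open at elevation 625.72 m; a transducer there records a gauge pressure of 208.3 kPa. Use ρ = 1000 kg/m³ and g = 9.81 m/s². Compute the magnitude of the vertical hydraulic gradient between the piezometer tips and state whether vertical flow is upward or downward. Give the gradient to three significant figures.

Total head at MW-2: h = 650.44 m (water level in the standpipe).
Pressure head at MW-6: ψ = P/(ρg) = 208.3×1000 / (1000 × 9.81) = 21.23 m.
Total head at MW-6: h = z + ψ = 625.72 + 21.23 = 646.95 m.
Δh = h(MW-2) − h(MW-6) = 650.44 − 646.95 = 3.49 m.
Vertical separation Δz = 631.81 − 625.72 = 6.09 m.
|i_v| = |Δh| / Δz = 3.49 / 6.09 = 0.573.
Head is higher in the shallow piezometer, so vertical flow is downward (recharge condition).

|i_v| ≈ 0.573; vertical flow is downward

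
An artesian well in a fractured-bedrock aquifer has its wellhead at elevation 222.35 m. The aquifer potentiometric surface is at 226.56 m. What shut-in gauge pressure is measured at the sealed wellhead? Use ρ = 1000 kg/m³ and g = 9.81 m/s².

Head above the cap: Δh = 226.56 − 222.35 = 4.21 m.
P = ρgΔh = 1000 × 9.81 × 4.21 = 41300 Pa ≈ 41.3 kPa.

P ≈ 41.3 kPa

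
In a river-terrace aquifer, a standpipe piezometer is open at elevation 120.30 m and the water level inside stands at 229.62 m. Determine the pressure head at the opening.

Total head h = 229.62 m (the water-surface elevation in the piezometer).
Pressure head ψ = h − z = 229.62 − 120.30 = 109.32 m.

ψ ≈ 109.32 m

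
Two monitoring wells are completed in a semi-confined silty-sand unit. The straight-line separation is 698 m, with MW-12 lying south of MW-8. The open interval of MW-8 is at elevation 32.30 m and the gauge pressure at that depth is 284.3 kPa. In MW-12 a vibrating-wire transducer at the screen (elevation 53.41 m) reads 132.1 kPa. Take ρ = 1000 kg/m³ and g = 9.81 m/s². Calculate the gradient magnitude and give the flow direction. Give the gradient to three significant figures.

Pressure head at MW-8: ψ = P/(ρg) = 284.3×1000 / (1000 × 9.81) = 28.98 m.
Total head at MW-8: h = z + ψ = 32.30 + 28.98 = 61.28 m.
Pressure head at MW-12: ψ = P/(ρg) = 132.1×1000 / (1000 × 9.81) = 13.47 m.
Total head at MW-12: h = z + ψ = 53.41 + 13.47 = 66.88 m.
Head difference: h(MW-8) − h(MW-12) = 61.28 − 66.88 = -5.60 m.
Hydraulic gradient: i = |Δh| / L = 5.60 / 698 = 0.00802.
Flow is from higher to lower head: from MW-12 toward MW-8, i.e. toward the north.

i ≈ 0.00802; groundwater flows toward the north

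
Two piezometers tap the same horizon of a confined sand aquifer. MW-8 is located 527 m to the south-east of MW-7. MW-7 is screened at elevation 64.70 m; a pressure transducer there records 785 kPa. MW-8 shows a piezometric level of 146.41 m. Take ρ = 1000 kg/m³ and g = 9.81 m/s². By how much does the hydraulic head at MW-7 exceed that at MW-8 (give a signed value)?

Pressure head at MW-7: ψ = P/(ρg) = 785×1000 / (1000 × 9.81) = 80.02 m.
Total head at MW-7: h = z + ψ = 64.70 + 80.02 = 144.72 m.
Total head at MW-8: h = 146.41 m (water level in the piezometer is the total head).
Head difference: h(MW-7) − h(MW-8) = 144.72 − 146.41 = -1.69 m.

Δh ≈ -1.69 m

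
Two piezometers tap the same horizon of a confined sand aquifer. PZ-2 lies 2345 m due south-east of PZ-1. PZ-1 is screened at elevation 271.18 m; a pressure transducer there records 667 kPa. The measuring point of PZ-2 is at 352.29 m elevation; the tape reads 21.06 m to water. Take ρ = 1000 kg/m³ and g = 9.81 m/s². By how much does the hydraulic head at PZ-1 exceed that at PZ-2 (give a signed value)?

Pressure head at PZ-1: ψ = P/(ρg) = 667×1000 / (1000 × 9.81) = 67.99 m.
Total head at PZ-1: h = z + ψ = 271.18 + 67.99 = 339.17 m.
Total head at PZ-2: h = 352.29 − 21.06 = 331.23 m.
Head difference: h(PZ-1) − h(PZ-2) = 339.17 − 331.23 = 7.94 m.

Δh ≈ 7.94 m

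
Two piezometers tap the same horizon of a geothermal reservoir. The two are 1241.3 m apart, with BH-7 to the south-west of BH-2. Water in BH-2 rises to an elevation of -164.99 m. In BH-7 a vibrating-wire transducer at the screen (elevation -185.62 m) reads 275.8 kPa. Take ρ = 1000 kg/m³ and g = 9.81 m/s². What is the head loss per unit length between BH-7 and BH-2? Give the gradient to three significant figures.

i ≈ 0.00603 m/m

Total head at BH-2: h = -164.99 m (water level in the piezometer is the total head).
Pressure head at BH-7: ψ = P/(ρg) = 275.8×1000 / (1000 × 9.81) = 28.11 m.
Total head at BH-7: h = z + ψ = -185.62 + 28.11 = -157.51 m.
Head difference: h(BH-2) − h(BH-7) = -164.99 − (-157.51) = -7.48 m.
Hydraulic gradient: i = |Δh| / L = 7.48 / 1241.3 = 0.00603.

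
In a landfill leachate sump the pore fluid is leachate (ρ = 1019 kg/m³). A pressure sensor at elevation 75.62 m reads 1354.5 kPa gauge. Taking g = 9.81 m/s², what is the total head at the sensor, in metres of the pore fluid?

ψ = P/(ρg) = 1354.5×1000 / (1019 × 9.81) = 135.50 m.
h = z + ψ = 75.62 + 135.50 = 211.12 m.

h ≈ 211.12 m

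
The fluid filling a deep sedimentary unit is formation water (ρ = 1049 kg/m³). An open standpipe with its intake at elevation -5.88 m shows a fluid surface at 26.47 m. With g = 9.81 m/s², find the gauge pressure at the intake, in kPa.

P ≈ 333 kPa

Pressure head ψ = h − z = 26.47 − (-5.88) = 32.35 m.
P = ρgψ = 1049 × 9.81 × 32.35 = 332904 Pa ≈ 333 kPa.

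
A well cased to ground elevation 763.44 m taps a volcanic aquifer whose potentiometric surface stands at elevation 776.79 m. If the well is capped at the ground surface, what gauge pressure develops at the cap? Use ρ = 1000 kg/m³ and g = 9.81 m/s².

P ≈ 131 kPa

Head above the cap: Δh = 776.79 − 763.44 = 13.35 m.
P = ρgΔh = 1000 × 9.81 × 13.35 = 130964 Pa ≈ 131 kPa.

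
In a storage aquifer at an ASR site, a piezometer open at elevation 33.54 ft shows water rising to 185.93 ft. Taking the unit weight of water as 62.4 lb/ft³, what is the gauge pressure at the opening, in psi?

Pressure head ψ = h − z = 185.93 − 33.54 = 152.39 ft.
P = γ·ψ / 144 = 62.4 × 152.39 / 144 = 66.0 psi.

P ≈ 66.0 psi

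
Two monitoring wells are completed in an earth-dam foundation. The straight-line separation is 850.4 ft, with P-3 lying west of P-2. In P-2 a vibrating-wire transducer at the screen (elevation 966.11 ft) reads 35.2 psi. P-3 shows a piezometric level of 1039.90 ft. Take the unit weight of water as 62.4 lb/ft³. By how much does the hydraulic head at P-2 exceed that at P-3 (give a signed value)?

Pressure head at P-2: ψ = 144·P/γ = 144 × 35.2 / 62.4 = 81.23 ft.
Total head at P-2: h = z + ψ = 966.11 + 81.23 = 1047.34 ft.
Total head at P-3: h = 1039.90 ft (water level in the piezometer is the total head).
Head difference: h(P-2) − h(P-3) = 1047.34 − 1039.90 = 7.44 ft.

Δh ≈ 7.44 ft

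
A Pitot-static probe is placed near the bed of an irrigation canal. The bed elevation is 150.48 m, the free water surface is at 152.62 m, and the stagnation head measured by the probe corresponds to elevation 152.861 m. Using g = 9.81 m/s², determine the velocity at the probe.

v ≈ 2.17 m/s

Near the bed, under hydrostatic conditions, the piezometric head (z + ψ) equals the free-surface elevation, 152.62 m.
Velocity head = total − piezometric = 152.861 − 152.62 = 0.241 m.
v = √(2g·h_v) = √(2 × 9.81 × 0.241) = 2.17 m/s.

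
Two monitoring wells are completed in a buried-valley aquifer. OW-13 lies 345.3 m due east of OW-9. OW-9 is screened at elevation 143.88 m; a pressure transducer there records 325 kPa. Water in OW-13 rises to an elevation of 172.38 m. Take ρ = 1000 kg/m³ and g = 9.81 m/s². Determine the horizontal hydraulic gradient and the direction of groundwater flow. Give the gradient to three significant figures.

i ≈ 0.0134; groundwater flows toward the east

Pressure head at OW-9: ψ = P/(ρg) = 325×1000 / (1000 × 9.81) = 33.13 m.
Total head at OW-9: h = z + ψ = 143.88 + 33.13 = 177.01 m.
Total head at OW-13: h = 172.38 m (water level in the piezometer is the total head).
Head difference: h(OW-9) − h(OW-13) = 177.01 − 172.38 = 4.63 m.
Hydraulic gradient: i = |Δh| / L = 4.63 / 345.3 = 0.0134.
Flow is from higher to lower head: from OW-9 toward OW-13, i.e. toward the east.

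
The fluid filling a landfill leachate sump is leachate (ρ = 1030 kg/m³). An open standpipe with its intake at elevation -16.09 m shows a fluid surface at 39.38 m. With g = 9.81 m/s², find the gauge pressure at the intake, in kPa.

Pressure head ψ = h − z = 39.38 − (-16.09) = 55.47 m.
P = ρgψ = 1030 × 9.81 × 55.47 = 560486 Pa ≈ 560 kPa.

P ≈ 560 kPa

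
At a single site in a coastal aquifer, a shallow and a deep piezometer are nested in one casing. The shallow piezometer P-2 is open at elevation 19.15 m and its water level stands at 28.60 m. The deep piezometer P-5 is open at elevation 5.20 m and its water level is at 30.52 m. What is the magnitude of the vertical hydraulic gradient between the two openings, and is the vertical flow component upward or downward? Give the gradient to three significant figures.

|i_v| ≈ 0.138; vertical flow is upward

Total head at P-2: h = 28.60 m (water level in the standpipe).
Total head at P-5: h = 30.52 m.
Δh = h(P-2) − h(P-5) = 28.60 − 30.52 = -1.92 m.
Vertical separation Δz = 19.15 − 5.20 = 13.95 m.
|i_v| = |Δh| / Δz = 1.92 / 13.95 = 0.138.
Head is higher in the deep piezometer, so vertical flow is upward (discharge condition).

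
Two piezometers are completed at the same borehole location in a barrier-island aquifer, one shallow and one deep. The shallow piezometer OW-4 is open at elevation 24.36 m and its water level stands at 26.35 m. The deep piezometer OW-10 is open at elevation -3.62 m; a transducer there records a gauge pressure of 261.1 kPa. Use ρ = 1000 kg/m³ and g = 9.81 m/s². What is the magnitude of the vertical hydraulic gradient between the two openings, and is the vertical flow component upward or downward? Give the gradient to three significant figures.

|i_v| ≈ 0.120; vertical flow is downward

Total head at OW-4: h = 26.35 m (water level in the standpipe).
Pressure head at OW-10: ψ = P/(ρg) = 261.1×1000 / (1000 × 9.81) = 26.62 m.
Total head at OW-10: h = z + ψ = -3.62 + 26.62 = 23.00 m.
Δh = h(OW-4) − h(OW-10) = 26.35 − 23.00 = 3.35 m.
Vertical separation Δz = 24.36 − (-3.62) = 27.98 m.
|i_v| = |Δh| / Δz = 3.35 / 27.98 = 0.120.
Head is higher in the shallow piezometer, so vertical flow is downward (recharge condition).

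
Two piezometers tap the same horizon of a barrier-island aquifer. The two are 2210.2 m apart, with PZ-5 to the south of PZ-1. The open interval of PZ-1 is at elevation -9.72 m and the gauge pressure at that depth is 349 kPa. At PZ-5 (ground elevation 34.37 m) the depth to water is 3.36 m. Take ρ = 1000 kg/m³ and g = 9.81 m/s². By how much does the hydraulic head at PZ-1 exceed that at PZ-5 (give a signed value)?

Δh ≈ -5.15 m

Pressure head at PZ-1: ψ = P/(ρg) = 349×1000 / (1000 × 9.81) = 35.58 m.
Total head at PZ-1: h = z + ψ = -9.72 + 35.58 = 25.86 m.
Total head at PZ-5: h = 34.37 − 3.36 = 31.01 m.
Head difference: h(PZ-1) − h(PZ-5) = 25.86 − 31.01 = -5.15 m.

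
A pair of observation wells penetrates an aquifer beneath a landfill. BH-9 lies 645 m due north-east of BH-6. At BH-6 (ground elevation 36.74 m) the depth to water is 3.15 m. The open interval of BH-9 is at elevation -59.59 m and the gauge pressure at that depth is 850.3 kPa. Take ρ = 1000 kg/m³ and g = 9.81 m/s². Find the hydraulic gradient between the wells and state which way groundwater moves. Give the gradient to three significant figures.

i ≈ 0.0101; groundwater flows toward the north-east

Total head at BH-6: h = 36.74 − 3.15 = 33.59 m.
Pressure head at BH-9: ψ = P/(ρg) = 850.3×1000 / (1000 × 9.81) = 86.68 m.
Total head at BH-9: h = z + ψ = -59.59 + 86.68 = 27.09 m.
Head difference: h(BH-6) − h(BH-9) = 33.59 − 27.09 = 6.50 m.
Hydraulic gradient: i = |Δh| / L = 6.50 / 645 = 0.0101.
Flow is from higher to lower head: from BH-6 toward BH-9, i.e. toward the north-east.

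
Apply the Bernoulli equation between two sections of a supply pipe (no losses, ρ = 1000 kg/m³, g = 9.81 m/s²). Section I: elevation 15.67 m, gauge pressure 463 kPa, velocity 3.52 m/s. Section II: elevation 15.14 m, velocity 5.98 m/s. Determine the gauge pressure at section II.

Pressure head at I: ψ₁ = P₁/(ρg) = 463×1000 / (1000 × 9.81) = 47.20 m.
Velocity heads: v₁²/2g = 3.52²/19.62 = 0.632 m; v₂²/2g = 5.98²/19.62 = 1.823 m.
Total head H = z₁ + ψ₁ + v₁²/2g = 15.67 + 47.20 + 0.632 = 63.50 m.
ψ₂ = H − z₂ − v₂²/2g = 63.50 − 15.14 − 1.823 = 46.54 m.
P₂ = ρgψ₂ = 1000 × 9.81 × 46.54 ≈ 457 kPa.

P₂ ≈ 457 kPa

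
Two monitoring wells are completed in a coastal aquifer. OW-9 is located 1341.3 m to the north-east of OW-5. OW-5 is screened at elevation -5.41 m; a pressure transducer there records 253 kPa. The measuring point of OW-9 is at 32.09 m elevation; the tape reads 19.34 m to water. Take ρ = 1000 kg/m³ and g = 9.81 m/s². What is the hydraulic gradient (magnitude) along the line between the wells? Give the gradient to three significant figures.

Pressure head at OW-5: ψ = P/(ρg) = 253×1000 / (1000 × 9.81) = 25.79 m.
Total head at OW-5: h = z + ψ = -5.41 + 25.79 = 20.38 m.
Total head at OW-9: h = 32.09 − 19.34 = 12.75 m.
Head difference: h(OW-5) − h(OW-9) = 20.38 − 12.75 = 7.63 m.
Hydraulic gradient: i = |Δh| / L = 7.63 / 1341.3 = 0.00569.

i ≈ 0.00569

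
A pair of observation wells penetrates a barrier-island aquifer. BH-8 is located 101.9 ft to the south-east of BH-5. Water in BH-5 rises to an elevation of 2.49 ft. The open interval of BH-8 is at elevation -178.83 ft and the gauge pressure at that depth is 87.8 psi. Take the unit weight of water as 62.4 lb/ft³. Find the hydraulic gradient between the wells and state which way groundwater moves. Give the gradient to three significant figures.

Total head at BH-5: h = 2.49 ft (water level in the piezometer is the total head).
Pressure head at BH-8: ψ = 144·P/γ = 144 × 87.8 / 62.4 = 202.62 ft.
Total head at BH-8: h = z + ψ = -178.83 + 202.62 = 23.79 ft.
Head difference: h(BH-5) − h(BH-8) = 2.49 − 23.79 = -21.30 ft.
Hydraulic gradient: i = |Δh| / L = 21.30 / 101.9 = 0.209.
Flow is from higher to lower head: from BH-8 toward BH-5, i.e. toward the north-west.

i ≈ 0.209; groundwater flows toward the north-west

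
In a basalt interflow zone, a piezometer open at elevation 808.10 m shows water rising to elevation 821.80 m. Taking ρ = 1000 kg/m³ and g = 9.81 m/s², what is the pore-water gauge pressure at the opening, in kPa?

Pressure head ψ = h − z = 821.80 − 808.10 = 13.70 m.
P = ρgψ = 1000 × 9.81 × 13.70 = 134397 Pa ≈ 134 kPa.

P ≈ 134 kPa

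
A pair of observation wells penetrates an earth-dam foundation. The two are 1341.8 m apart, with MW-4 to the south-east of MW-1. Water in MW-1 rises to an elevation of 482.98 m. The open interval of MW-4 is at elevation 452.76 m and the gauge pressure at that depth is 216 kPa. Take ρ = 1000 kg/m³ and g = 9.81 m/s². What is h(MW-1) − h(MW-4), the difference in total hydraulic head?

Total head at MW-1: h = 482.98 m (water level in the piezometer is the total head).
Pressure head at MW-4: ψ = P/(ρg) = 216×1000 / (1000 × 9.81) = 22.02 m.
Total head at MW-4: h = z + ψ = 452.76 + 22.02 = 474.78 m.
Head difference: h(MW-1) − h(MW-4) = 482.98 − 474.78 = 8.20 m.

Δh ≈ 8.20 m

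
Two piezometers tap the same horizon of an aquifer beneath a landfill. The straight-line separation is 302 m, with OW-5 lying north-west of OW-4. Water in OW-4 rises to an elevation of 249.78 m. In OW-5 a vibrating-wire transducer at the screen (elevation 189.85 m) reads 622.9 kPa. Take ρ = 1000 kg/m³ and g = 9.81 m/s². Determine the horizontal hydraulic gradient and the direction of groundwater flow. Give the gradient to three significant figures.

Total head at OW-4: h = 249.78 m (water level in the piezometer is the total head).
Pressure head at OW-5: ψ = P/(ρg) = 622.9×1000 / (1000 × 9.81) = 63.50 m.
Total head at OW-5: h = z + ψ = 189.85 + 63.50 = 253.35 m.
Head difference: h(OW-4) − h(OW-5) = 249.78 − 253.35 = -3.57 m.
Hydraulic gradient: i = |Δh| / L = 3.57 / 302 = 0.0118.
Flow is from higher to lower head: from OW-5 toward OW-4, i.e. toward the south-east.

i ≈ 0.0118; groundwater flows toward the south-east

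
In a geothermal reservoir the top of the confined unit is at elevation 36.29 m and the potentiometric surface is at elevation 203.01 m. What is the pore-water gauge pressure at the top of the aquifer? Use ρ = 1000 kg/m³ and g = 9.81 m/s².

Pressure head at the aquifer top: ψ = h − z = 203.01 − 36.29 = 166.72 m.
P = ρgψ = 1000 × 9.81 × 166.72 = 1635523 Pa ≈ 1640 kPa.

P ≈ 1640 kPa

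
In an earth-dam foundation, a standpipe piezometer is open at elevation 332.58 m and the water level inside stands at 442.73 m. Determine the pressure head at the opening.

Total head h = 442.73 m (the water-surface elevation in the piezometer).
Pressure head ψ = h − z = 442.73 − 332.58 = 110.15 m.

ψ ≈ 110.15 m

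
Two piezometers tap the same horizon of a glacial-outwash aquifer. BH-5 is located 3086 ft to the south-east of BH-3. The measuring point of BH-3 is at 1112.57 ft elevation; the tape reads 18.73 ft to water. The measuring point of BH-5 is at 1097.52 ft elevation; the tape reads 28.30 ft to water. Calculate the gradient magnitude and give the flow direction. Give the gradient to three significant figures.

Total head at BH-3: h = 1112.57 − 18.73 = 1093.84 ft.
Total head at BH-5: h = 1097.52 − 28.30 = 1069.22 ft.
Head difference: h(BH-3) − h(BH-5) = 1093.84 − 1069.22 = 24.62 ft.
Hydraulic gradient: i = |Δh| / L = 24.62 / 3086 = 0.00798.
Flow is from higher to lower head: from BH-3 toward BH-5, i.e. toward the south-east.

i ≈ 0.00798; groundwater flows toward the south-east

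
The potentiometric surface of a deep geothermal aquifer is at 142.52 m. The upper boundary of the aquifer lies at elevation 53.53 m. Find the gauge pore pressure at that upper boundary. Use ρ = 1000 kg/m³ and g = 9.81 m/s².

P ≈ 873 kPa

Pressure head at the aquifer top: ψ = h − z = 142.52 − 53.53 = 88.99 m.
P = ρgψ = 1000 × 9.81 × 88.99 = 872992 Pa ≈ 873 kPa.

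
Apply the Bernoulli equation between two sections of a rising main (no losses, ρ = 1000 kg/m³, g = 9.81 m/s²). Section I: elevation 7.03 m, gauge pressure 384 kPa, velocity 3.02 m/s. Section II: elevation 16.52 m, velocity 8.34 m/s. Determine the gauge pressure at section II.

P₂ ≈ 261 kPa

Pressure head at I: ψ₁ = P₁/(ρg) = 384×1000 / (1000 × 9.81) = 39.14 m.
Velocity heads: v₁²/2g = 3.02²/19.62 = 0.465 m; v₂²/2g = 8.34²/19.62 = 3.545 m.
Total head H = z₁ + ψ₁ + v₁²/2g = 7.03 + 39.14 + 0.465 = 46.64 m.
ψ₂ = H − z₂ − v₂²/2g = 46.64 − 16.52 − 3.545 = 26.58 m.
P₂ = ρgψ₂ = 1000 × 9.81 × 26.58 ≈ 261 kPa.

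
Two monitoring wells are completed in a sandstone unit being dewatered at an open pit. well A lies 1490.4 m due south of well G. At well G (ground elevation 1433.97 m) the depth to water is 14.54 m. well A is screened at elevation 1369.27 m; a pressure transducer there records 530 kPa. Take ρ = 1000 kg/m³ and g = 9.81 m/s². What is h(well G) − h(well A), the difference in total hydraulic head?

Δh ≈ -3.87 m

Total head at well G: h = 1433.97 − 14.54 = 1419.43 m.
Pressure head at well A: ψ = P/(ρg) = 530×1000 / (1000 × 9.81) = 54.03 m.
Total head at well A: h = z + ψ = 1369.27 + 54.03 = 1423.30 m.
Head difference: h(well G) − h(well A) = 1419.43 − 1423.30 = -3.87 m.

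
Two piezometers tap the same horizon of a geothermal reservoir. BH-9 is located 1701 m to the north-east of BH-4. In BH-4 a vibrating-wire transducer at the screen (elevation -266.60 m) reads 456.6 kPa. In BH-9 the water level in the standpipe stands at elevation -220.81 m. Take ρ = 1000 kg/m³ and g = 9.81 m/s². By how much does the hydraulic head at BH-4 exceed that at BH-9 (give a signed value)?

Δh ≈ 0.75 m

Pressure head at BH-4: ψ = P/(ρg) = 456.6×1000 / (1000 × 9.81) = 46.54 m.
Total head at BH-4: h = z + ψ = -266.60 + 46.54 = -220.06 m.
Total head at BH-9: h = -220.81 m (water level in the piezometer is the total head).
Head difference: h(BH-4) − h(BH-9) = -220.06 − (-220.81) = 0.75 m.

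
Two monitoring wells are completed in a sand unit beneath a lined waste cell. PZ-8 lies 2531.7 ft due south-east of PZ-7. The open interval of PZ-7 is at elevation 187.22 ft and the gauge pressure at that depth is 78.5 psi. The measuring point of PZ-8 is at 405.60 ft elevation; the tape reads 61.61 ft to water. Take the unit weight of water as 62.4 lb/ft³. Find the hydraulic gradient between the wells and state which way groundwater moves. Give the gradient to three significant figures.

i ≈ 0.00963; groundwater flows toward the south-east

Pressure head at PZ-7: ψ = 144·P/γ = 144 × 78.5 / 62.4 = 181.15 ft.
Total head at PZ-7: h = z + ψ = 187.22 + 181.15 = 368.37 ft.
Total head at PZ-8: h = 405.60 − 61.61 = 343.99 ft.
Head difference: h(PZ-7) − h(PZ-8) = 368.37 − 343.99 = 24.38 ft.
Hydraulic gradient: i = |Δh| / L = 24.38 / 2531.7 = 0.00963.
Flow is from higher to lower head: from PZ-7 toward PZ-8, i.e. toward the south-east.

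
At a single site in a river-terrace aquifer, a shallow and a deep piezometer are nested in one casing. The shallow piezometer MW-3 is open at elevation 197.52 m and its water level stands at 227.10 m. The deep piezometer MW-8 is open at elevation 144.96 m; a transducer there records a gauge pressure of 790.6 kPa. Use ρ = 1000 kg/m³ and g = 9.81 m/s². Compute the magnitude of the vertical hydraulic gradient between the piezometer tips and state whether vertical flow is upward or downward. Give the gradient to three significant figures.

Total head at MW-3: h = 227.10 m (water level in the standpipe).
Pressure head at MW-8: ψ = P/(ρg) = 790.6×1000 / (1000 × 9.81) = 80.59 m.
Total head at MW-8: h = z + ψ = 144.96 + 80.59 = 225.55 m.
Δh = h(MW-3) − h(MW-8) = 227.10 − 225.55 = 1.55 m.
Vertical separation Δz = 197.52 − 144.96 = 52.56 m.
|i_v| = |Δh| / Δz = 1.55 / 52.56 = 0.0295.
Head is higher in the shallow piezometer, so vertical flow is downward (recharge condition).

|i_v| ≈ 0.0295; vertical flow is downward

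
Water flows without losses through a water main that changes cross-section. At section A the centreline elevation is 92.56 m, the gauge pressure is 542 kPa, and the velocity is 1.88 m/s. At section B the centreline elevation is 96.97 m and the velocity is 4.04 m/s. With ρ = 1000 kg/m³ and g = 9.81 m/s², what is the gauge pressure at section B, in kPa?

P₂ ≈ 492 kPa

Pressure head at A: ψ₁ = P₁/(ρg) = 542×1000 / (1000 × 9.81) = 55.25 m.
Velocity heads: v₁²/2g = 1.88²/19.62 = 0.180 m; v₂²/2g = 4.04²/19.62 = 0.832 m.
Total head H = z₁ + ψ₁ + v₁²/2g = 92.56 + 55.25 + 0.180 = 147.99 m.
ψ₂ = H − z₂ − v₂²/2g = 147.99 − 96.97 − 0.832 = 50.19 m.
P₂ = ρgψ₂ = 1000 × 9.81 × 50.19 ≈ 492 kPa.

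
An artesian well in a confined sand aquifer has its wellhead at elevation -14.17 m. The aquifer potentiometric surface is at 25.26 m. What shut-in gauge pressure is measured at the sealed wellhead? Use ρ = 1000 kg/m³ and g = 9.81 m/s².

P ≈ 387 kPa

Head above the cap: Δh = 25.26 − (-14.17) = 39.43 m.
P = ρgΔh = 1000 × 9.81 × 39.43 = 386808 Pa ≈ 387 kPa.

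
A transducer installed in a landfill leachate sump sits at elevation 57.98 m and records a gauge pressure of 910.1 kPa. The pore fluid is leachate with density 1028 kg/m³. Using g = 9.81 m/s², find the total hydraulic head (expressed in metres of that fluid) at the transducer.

ψ = P/(ρg) = 910.1×1000 / (1028 × 9.81) = 90.25 m.
h = z + ψ = 57.98 + 90.25 = 148.23 m.

h ≈ 148.23 m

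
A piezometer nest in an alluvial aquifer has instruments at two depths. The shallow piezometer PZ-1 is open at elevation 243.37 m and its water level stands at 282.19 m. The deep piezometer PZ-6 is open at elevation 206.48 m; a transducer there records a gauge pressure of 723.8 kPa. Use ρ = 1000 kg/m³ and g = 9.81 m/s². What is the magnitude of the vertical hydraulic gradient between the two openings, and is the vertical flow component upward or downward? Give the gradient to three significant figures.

Total head at PZ-1: h = 282.19 m (water level in the standpipe).
Pressure head at PZ-6: ψ = P/(ρg) = 723.8×1000 / (1000 × 9.81) = 73.78 m.
Total head at PZ-6: h = z + ψ = 206.48 + 73.78 = 280.26 m.
Δh = h(PZ-1) − h(PZ-6) = 282.19 − 280.26 = 1.93 m.
Vertical separation Δz = 243.37 − 206.48 = 36.89 m.
|i_v| = |Δh| / Δz = 1.93 / 36.89 = 0.0523.
Head is higher in the shallow piezometer, so vertical flow is downward (recharge condition).

|i_v| ≈ 0.0523; vertical flow is downward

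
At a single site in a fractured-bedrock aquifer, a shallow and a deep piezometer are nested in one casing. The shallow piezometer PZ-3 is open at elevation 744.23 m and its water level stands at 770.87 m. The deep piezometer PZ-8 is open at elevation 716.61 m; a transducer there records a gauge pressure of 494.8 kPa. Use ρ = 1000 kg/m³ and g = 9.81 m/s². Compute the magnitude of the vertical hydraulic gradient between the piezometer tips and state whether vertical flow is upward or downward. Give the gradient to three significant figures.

Total head at PZ-3: h = 770.87 m (water level in the standpipe).
Pressure head at PZ-8: ψ = P/(ρg) = 494.8×1000 / (1000 × 9.81) = 50.44 m.
Total head at PZ-8: h = z + ψ = 716.61 + 50.44 = 767.05 m.
Δh = h(PZ-3) − h(PZ-8) = 770.87 − 767.05 = 3.82 m.
Vertical separation Δz = 744.23 − 716.61 = 27.62 m.
|i_v| = |Δh| / Δz = 3.82 / 27.62 = 0.138.
Head is higher in the shallow piezometer, so vertical flow is downward (recharge condition).

|i_v| ≈ 0.138; vertical flow is downward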